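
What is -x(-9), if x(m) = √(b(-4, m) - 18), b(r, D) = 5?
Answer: -I*√13 ≈ -3.6056*I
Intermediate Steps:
x(m) = I*√13 (x(m) = √(5 - 18) = √(-13) = I*√13)
-x(-9) = -I*√13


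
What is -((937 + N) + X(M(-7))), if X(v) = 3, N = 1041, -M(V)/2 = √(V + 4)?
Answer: -1981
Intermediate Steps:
M(V) = -2*√(4 + V) (M(V) = -2*√(V + 4) = -2*√(4 + V))
-((937 + N) + X(M(-7))) = -((937 + 1041) + 3) = -(1978 + 3) = -1*1981 = -1981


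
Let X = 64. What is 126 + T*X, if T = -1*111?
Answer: -6978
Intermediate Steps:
T = -111
126 + T*X = 126 - 111*64 = 126 - 7104 = -6978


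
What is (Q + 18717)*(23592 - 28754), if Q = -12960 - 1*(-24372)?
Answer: -155525898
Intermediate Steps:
Q = 11412 (Q = -12960 + 24372 = 11412)
(Q + 18717)*(23592 - 28754) = (11412 + 18717)*(23592 - 28754) = 30129*(-5162) = -155525898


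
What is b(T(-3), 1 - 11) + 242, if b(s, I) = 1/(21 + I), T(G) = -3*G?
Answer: 2663/11 ≈ 242.09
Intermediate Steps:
b(T(-3), 1 - 11) + 242 = 1/(21 + (1 - 11)) + 242 = 1/(21 - 10) + 242 = 1/11 + 242 = 2663/11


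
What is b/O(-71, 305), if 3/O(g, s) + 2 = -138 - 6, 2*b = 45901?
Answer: -3350773/3 ≈ -1.1169e+6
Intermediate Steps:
b = 45901/2 (b = (½)*45901 = 45901/2 ≈ 22951.)
O(g, s) = -3/146 (O(g, s) = 3/(-2 + (-138 - 6)) = 3/(-2 - 144) = 3/(-146) = 3*(-1/146) = -3/146)
b/O(-71, 305) = 45901/(2*(-3/146)) = (45901/2)*(-146/3) = -3350773/3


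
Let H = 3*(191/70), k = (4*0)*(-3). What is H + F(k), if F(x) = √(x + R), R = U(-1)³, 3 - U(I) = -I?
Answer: 573/70 + 2*√2 ≈ 11.014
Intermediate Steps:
U(I) = 3 + I (U(I) = 3 - (-1)*I = 3 + I)
k = 0 (k = 0*(-3) = 0)
R = 8 (R = (3 - 1)³ = 2³ = 8)
H = 573/70 (H = 3*(191*(1/70)) = 3*(191/70) = 573/70 ≈ 8.1857)
F(x) = √(8 + x) (F(x) = √(x + 8) = √(8 + x))
H + F(k) = 573/70 + √(8 + 0) = 573/70 + √8 = 573/70 + 2*√2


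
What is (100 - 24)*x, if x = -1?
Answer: -76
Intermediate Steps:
(100 - 24)*x = (100 - 24)*(-1) = 76*(-1) = -76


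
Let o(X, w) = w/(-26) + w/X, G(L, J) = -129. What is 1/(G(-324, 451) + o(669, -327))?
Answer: -5798/677855 ≈ -0.0085534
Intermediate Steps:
o(X, w) = -w/26 + w/X (o(X, w) = w*(-1/26) + w/X = -w/26 + w/X)
1/(G(-324, 451) + o(669, -327)) = 1/(-129 + (-1/26*(-327) - 327/669)) = 1/(-129 + (327/26 - 327*1/669)) = 1/(-129 + (327/26 - 109/223)) = 1/(-129 + 70087/5798) = 1/(-677855/5798) = -5798/677855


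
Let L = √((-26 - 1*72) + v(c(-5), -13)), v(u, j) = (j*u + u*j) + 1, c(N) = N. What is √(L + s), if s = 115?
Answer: √(115 + √33) ≈ 10.988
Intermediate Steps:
v(u, j) = 1 + 2*j*u (v(u, j) = (j*u + j*u) + 1 = 2*j*u + 1 = 1 + 2*j*u)
L = √33 (L = √((-26 - 1*72) + (1 + 2*(-13)*(-5))) = √((-26 - 72) + (1 + 130)) = √(-98 + 131) = √33 ≈ 5.7446)
√(L + s) = √(√33 + 115) = √(115 + √33)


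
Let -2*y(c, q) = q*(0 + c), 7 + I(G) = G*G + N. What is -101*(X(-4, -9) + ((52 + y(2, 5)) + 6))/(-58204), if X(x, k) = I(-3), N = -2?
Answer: 5353/58204 ≈ 0.091970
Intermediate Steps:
I(G) = -9 + G² (I(G) = -7 + (G*G - 2) = -7 + (G² - 2) = -7 + (-2 + G²) = -9 + G²)
X(x, k) = 0 (X(x, k) = -9 + (-3)² = -9 + 9 = 0)
y(c, q) = -c*q/2 (y(c, q) = -q*(0 + c)/2 = -q*c/2 = -c*q/2)
-101*(X(-4, -9) + ((52 + y(2, 5)) + 6))/(-58204) = -101*(0 + ((52 - ½*2*5) + 6))/(-58204) = -101*(0 + ((52 - 5) + 6))*(-1/58204) = -101*(0 + (47 + 6))*(-1/58204) = -101*(0 + 53)*(-1/58204) = -101*53*(-1/58204) = -5353*(-1/58204) = 5353/58204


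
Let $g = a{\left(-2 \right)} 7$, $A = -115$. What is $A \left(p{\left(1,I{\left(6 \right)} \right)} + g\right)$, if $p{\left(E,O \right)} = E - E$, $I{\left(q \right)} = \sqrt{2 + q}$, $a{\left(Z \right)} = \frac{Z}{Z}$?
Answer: $-805$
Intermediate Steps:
$a{\left(Z \right)} = 1$
$p{\left(E,O \right)} = 0$
$g = 7$ ($g = 1 \cdot 7 = 7$)
$A \left(p{\left(1,I{\left(6 \right)} \right)} + g\right) = - 115 \left(0 + 7\right) = \left(-115\right) 7 = -805$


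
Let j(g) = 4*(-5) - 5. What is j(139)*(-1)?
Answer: 25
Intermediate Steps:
j(g) = -25 (j(g) = -20 - 5 = -25)
j(139)*(-1) = -25*(-1) = 25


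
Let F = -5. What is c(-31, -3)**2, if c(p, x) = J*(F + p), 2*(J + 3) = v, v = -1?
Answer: 15876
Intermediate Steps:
J = -7/2 (J = -3 + (1/2)*(-1) = -3 - 1/2 = -7/2 ≈ -3.5000)
c(p, x) = 35/2 - 7*p/2 (c(p, x) = -7*(-5 + p)/2 = 35/2 - 7*p/2)
c(-31, -3)**2 = (35/2 - 7/2*(-31))**2 = (35/2 + 217/2)**2 = 126**2 = 15876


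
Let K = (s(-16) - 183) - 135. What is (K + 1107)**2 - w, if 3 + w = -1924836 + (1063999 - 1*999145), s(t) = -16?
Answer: 2457514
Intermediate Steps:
K = -334 (K = (-16 - 183) - 135 = -199 - 135 = -334)
w = -1859985 (w = -3 + (-1924836 + (1063999 - 1*999145)) = -3 + (-1924836 + (1063999 - 999145)) = -3 + (-1924836 + 64854) = -3 - 1859982 = -1859985)
(K + 1107)**2 - w = (-334 + 1107)**2 - 1*(-1859985) = 773**2 + 1859985 = 597529 + 1859985 = 2457514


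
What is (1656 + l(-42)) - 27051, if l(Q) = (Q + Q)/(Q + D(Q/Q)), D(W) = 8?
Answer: -431673/17 ≈ -25393.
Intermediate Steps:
l(Q) = 2*Q/(8 + Q) (l(Q) = (Q + Q)/(Q + 8) = (2*Q)/(8 + Q) = 2*Q/(8 + Q))
(1656 + l(-42)) - 27051 = (1656 + 2*(-42)/(8 - 42)) - 27051 = (1656 + 2*(-42)/(-34)) - 27051 = (1656 + 2*(-42)*(-1/34)) - 27051 = (1656 + 42/17) - 27051 = 28194/17 - 27051 = -431673/17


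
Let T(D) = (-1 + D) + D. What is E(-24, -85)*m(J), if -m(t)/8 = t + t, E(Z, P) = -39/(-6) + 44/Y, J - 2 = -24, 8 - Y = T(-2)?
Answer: 45232/13 ≈ 3479.4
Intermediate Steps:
T(D) = -1 + 2*D
Y = 13 (Y = 8 - (-1 + 2*(-2)) = 8 - (-1 - 4) = 8 - 1*(-5) = 8 + 5 = 13)
J = -22 (J = 2 - 24 = -22)
E(Z, P) = 257/26 (E(Z, P) = -39/(-6) + 44/13 = -39*(-1/6) + 44*(1/13) = 13/2 + 44/13 = 257/26)
m(t) = -16*t (m(t) = -8*(t + t) = -16*t)
E(-24, -85)*m(J) = 257*(-16*(-22))/26 = (257/26)*352 = 45232/13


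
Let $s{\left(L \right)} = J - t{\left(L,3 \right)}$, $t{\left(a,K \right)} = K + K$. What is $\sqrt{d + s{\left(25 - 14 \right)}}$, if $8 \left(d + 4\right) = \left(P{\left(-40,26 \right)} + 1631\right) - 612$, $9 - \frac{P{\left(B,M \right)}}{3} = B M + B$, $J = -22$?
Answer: $\frac{\sqrt{2015}}{2} \approx 22.444$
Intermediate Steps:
$t{\left(a,K \right)} = 2 K$
$P{\left(B,M \right)} = 27 - 3 B - 3 B M$ ($P{\left(B,M \right)} = 27 - 3 \left(B M + B\right) = 27 - 3 \left(B + B M\right) = 27 - \left(3 B + 3 B M\right) = 27 - 3 B - 3 B M$)
$s{\left(L \right)} = -28$ ($s{\left(L \right)} = -22 - 2 \cdot 3 = -22 - 6 = -28$)
$d = \frac{2127}{4}$ ($d = -4 + \frac{\left(\left(27 - -120 - \left(-120\right) 26\right) + 1631\right) - 612}{8} = -4 + \frac{\left(\left(27 + 120 + 3120\right) + 1631\right) - 612}{8} = -4 + \frac{\left(3267 + 1631\right) - 612}{8} = -4 + \frac{4898 - 612}{8} = -4 + \frac{1}{8} \cdot 4286 = -4 + \frac{2143}{4} = \frac{2127}{4} \approx 531.75$)
$\sqrt{d + s{\left(25 - 14 \right)}} = \sqrt{\frac{2127}{4} - 28} = \sqrt{\frac{2015}{4}} = \frac{\sqrt{2015}}{2}$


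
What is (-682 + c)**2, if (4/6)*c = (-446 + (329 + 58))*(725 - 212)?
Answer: 8494387225/4 ≈ 2.1236e+9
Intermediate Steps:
c = -90801/2 (c = 3*((-446 + (329 + 58))*(725 - 212))/2 = 3*((-446 + 387)*513)/2 = 3*(-59*513)/2 = (3/2)*(-30267) = -90801/2 ≈ -45401.)
(-682 + c)**2 = (-682 - 90801/2)**2 = (-92165/2)**2 = 8494387225/4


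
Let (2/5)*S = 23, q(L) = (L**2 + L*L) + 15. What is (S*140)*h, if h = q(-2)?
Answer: 185150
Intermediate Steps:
q(L) = 15 + 2*L**2 (q(L) = (L**2 + L**2) + 15 = 2*L**2 + 15 = 15 + 2*L**2)
S = 115/2 (S = (5/2)*23 = 115/2 ≈ 57.500)
h = 23 (h = 15 + 2*(-2)**2 = 15 + 2*4 = 15 + 8 = 23)
(S*140)*h = ((115/2)*140)*23 = 8050*23 = 185150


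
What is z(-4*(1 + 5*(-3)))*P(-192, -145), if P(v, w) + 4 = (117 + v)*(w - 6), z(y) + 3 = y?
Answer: 600013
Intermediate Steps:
z(y) = -3 + y
P(v, w) = -4 + (-6 + w)*(117 + v) (P(v, w) = -4 + (117 + v)*(w - 6) = -4 + (117 + v)*(-6 + w) = -4 + (-6 + w)*(117 + v))
z(-4*(1 + 5*(-3)))*P(-192, -145) = (-3 - 4*(1 + 5*(-3)))*(-706 - 6*(-192) + 117*(-145) - 192*(-145)) = (-3 - 4*(1 - 15))*(-706 + 1152 - 16965 + 27840) = (-3 - 4*(-14))*11321 = (-3 + 56)*11321 = 53*11321 = 600013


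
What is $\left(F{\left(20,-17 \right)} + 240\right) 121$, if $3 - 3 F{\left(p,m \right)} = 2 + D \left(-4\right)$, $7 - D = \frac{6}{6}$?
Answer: $\frac{90145}{3} \approx 30048.0$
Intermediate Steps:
$D = 6$ ($D = 7 - \frac{6}{6} = 7 - 6 \cdot \frac{1}{6} = 7 - 1 = 6$)
$F{\left(p,m \right)} = \frac{25}{3}$ ($F{\left(p,m \right)} = 1 - \frac{2 + 6 \left(-4\right)}{3} = 1 - \frac{2 - 24}{3} = 1 - - \frac{22}{3} = 1 + \frac{22}{3} = \frac{25}{3}$)
$\left(F{\left(20,-17 \right)} + 240\right) 121 = \left(\frac{25}{3} + 240\right) 121 = \frac{745}{3} \cdot 121 = \frac{90145}{3}$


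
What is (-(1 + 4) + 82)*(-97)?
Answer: -7469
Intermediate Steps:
(-(1 + 4) + 82)*(-97) = (-1*5 + 82)*(-97) = (-5 + 82)*(-97) = 77*(-97) = -7469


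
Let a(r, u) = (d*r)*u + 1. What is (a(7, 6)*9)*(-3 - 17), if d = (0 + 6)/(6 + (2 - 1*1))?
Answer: -6660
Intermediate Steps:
d = 6/7 (d = 6/(6 + (2 - 1)) = 6/(6 + 1) = 6/7 ≈ 0.85714)
a(r, u) = 1 + 6*r*u/7 (a(r, u) = (6*r/7)*u + 1 = 6*r*u/7 + 1 = 1 + 6*r*u/7)
(a(7, 6)*9)*(-3 - 17) = ((1 + (6/7)*7*6)*9)*(-3 - 17) = ((1 + 36)*9)*(-20) = (37*9)*(-20) = 333*(-20) = -6660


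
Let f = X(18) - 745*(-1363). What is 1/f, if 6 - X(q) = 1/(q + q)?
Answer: 36/36555875 ≈ 9.8479e-7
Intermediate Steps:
X(q) = 6 - 1/(2*q) (X(q) = 6 - 1/(q + q) = 6 - 1/(2*q))
f = 36555875/36 (f = (6 - 1/2/18) - 745*(-1363) = (6 - 1/2*1/18) + 1015435 = (6 - 1/36) + 1015435 = 215/36 + 1015435 = 36555875/36 ≈ 1.0154e+6)
1/f = 1/(36555875/36) = 36/36555875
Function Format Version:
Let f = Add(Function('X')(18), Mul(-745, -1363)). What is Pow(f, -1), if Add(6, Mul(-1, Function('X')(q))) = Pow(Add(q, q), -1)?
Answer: Rational(36, 36555875) ≈ 9.8479e-7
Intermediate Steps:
Function('X')(q) = Add(6, Mul(Rational(-1, 2), Pow(q, -1))) (Function('X')(q) = Add(6, Mul(-1, Pow(Add(q, q), -1))) = Add(6, Mul(-1, Pow(Mul(2, q), -1))) = Add(6, Mul(-1, Mul(Rational(1, 2), Pow(q, -1)))) = Add(6, Mul(Rational(-1, 2), Pow(q, -1))))
f = Rational(36555875, 36) (f = Add(Add(6, Mul(Rational(-1, 2), Pow(18, -1))), Mul(-745, -1363)) = Add(Add(6, Mul(Rational(-1, 2), Rational(1, 18))), 1015435) = Add(Add(6, Rational(-1, 36)), 1015435) = Add(Rational(215, 36), 1015435) = Rational(36555875, 36) ≈ 1.0154e+6)
Pow(f, -1) = Pow(Rational(36555875, 36), -1) = Rational(36, 36555875)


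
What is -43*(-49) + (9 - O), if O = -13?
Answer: 2129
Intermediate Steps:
-43*(-49) + (9 - O) = -43*(-49) + (9 - 1*(-13)) = 2107 + (9 + 13) = 2107 + 22 = 2129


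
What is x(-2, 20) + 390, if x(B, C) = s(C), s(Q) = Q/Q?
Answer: 391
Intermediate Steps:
s(Q) = 1
x(B, C) = 1
x(-2, 20) + 390 = 1 + 390 = 391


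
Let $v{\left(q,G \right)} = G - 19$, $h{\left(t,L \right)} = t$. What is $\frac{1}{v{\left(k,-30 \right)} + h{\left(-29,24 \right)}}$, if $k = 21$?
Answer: $- \frac{1}{78} \approx -0.012821$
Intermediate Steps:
$v{\left(q,G \right)} = -19 + G$
$\frac{1}{v{\left(k,-30 \right)} + h{\left(-29,24 \right)}} = \frac{1}{\left(-19 - 30\right) - 29} = \frac{1}{-49 - 29} = \frac{1}{-78} = - \frac{1}{78}$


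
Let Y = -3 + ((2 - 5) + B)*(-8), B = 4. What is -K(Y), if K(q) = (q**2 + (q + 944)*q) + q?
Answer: 10153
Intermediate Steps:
Y = -11 (Y = -3 + ((2 - 5) + 4)*(-8) = -3 + (-3 + 4)*(-8) = -3 + 1*(-8) = -3 - 8 = -11)
K(q) = q + q**2 + q*(944 + q) (K(q) = (q**2 + (944 + q)*q) + q = (q**2 + q*(944 + q)) + q = q + q**2 + q*(944 + q))
-K(Y) = -(-11)*(945 + 2*(-11)) = -(-11)*(945 - 22) = -(-11)*923 = -1*(-10153) = 10153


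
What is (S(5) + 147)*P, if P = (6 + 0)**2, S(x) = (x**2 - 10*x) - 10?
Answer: 4032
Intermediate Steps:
S(x) = -10 + x**2 - 10*x
P = 36 (P = 6**2 = 36)
(S(5) + 147)*P = ((-10 + 5**2 - 10*5) + 147)*36 = ((-10 + 25 - 50) + 147)*36 = (-35 + 147)*36 = 112*36 = 4032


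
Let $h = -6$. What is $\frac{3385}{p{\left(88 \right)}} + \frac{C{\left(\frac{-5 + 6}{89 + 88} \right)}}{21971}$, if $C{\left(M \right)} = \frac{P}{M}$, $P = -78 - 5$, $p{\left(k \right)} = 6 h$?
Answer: $- \frac{74900711}{790956} \approx -94.696$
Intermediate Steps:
$p{\left(k \right)} = -36$ ($p{\left(k \right)} = 6 \left(-6\right) = -36$)
$P = -83$
$C{\left(M \right)} = - \frac{83}{M}$
$\frac{3385}{p{\left(88 \right)}} + \frac{C{\left(\frac{-5 + 6}{89 + 88} \right)}}{21971} = \frac{3385}{-36} + \frac{\left(-83\right) \frac{1}{\left(-5 + 6\right) \frac{1}{89 + 88}}}{21971} = 3385 \left(- \frac{1}{36}\right) + - \frac{83}{1 \cdot \frac{1}{177}} \cdot \frac{1}{21971} = - \frac{3385}{36} + - \frac{83}{1 \cdot \frac{1}{177}} \cdot \frac{1}{21971} = - \frac{3385}{36} + - 83 \frac{1}{\frac{1}{177}} \cdot \frac{1}{21971} = - \frac{3385}{36} + \left(-83\right) 177 \cdot \frac{1}{21971} = - \frac{3385}{36} - \frac{14691}{21971} = - \frac{74900711}{790956}$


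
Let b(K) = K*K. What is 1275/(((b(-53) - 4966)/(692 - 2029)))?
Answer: 568225/719 ≈ 790.30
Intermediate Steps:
b(K) = K²
1275/(((b(-53) - 4966)/(692 - 2029))) = 1275/((((-53)² - 4966)/(692 - 2029))) = 1275/(((2809 - 4966)/(-1337))) = 1275/((-2157*(-1/1337))) = 1275/(2157/1337) = 1275*(1337/2157) = 568225/719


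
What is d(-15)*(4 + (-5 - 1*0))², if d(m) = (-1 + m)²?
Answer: 256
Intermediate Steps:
d(-15)*(4 + (-5 - 1*0))² = (-1 - 15)²*(4 + (-5 - 1*0))² = (-16)²*(4 + (-5 + 0))² = 256*(4 - 5)² = 256*(-1)² = 256*1 = 256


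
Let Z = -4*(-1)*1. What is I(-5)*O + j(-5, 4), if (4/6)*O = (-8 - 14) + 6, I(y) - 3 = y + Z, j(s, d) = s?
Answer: -53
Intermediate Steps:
Z = 4 (Z = 4*1 = 4)
I(y) = 7 + y (I(y) = 3 + (y + 4) = 3 + (4 + y) = 7 + y)
O = -24 (O = 3*((-8 - 14) + 6)/2 = 3*(-22 + 6)/2 = (3/2)*(-16) = -24)
I(-5)*O + j(-5, 4) = (7 - 5)*(-24) - 5 = 2*(-24) - 5 = -48 - 5 = -53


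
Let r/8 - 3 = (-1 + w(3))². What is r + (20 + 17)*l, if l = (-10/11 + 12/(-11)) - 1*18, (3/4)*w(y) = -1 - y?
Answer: -3556/9 ≈ -395.11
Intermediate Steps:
w(y) = -4/3 - 4*y/3 (w(y) = 4*(-1 - y)/3 = -4/3 - 4*y/3)
r = 3104/9 (r = 24 + 8*(-1 + (-4/3 - 4/3*3))² = 24 + 8*(-1 + (-4/3 - 4))² = 24 + 8*(-1 - 16/3)² = 24 + 8*(-19/3)² = 24 + 8*(361/9) = 24 + 2888/9 = 3104/9 ≈ 344.89)
l = -20 (l = (-10*1/11 + 12*(-1/11)) - 18 = (-10/11 - 12/11) - 18 = -2 - 18 = -20)
r + (20 + 17)*l = 3104/9 + (20 + 17)*(-20) = 3104/9 + 37*(-20) = 3104/9 - 740 = -3556/9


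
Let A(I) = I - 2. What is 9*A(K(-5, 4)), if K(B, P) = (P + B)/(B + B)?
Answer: -171/10 ≈ -17.100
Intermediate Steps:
K(B, P) = (B + P)/(2*B) (K(B, P) = (B + P)/((2*B)) = (B + P)*(1/(2*B)) = (B + P)/(2*B))
A(I) = -2 + I
9*A(K(-5, 4)) = 9*(-2 + (1/2)*(-5 + 4)/(-5)) = 9*(-2 + (1/2)*(-1/5)*(-1)) = 9*(-2 + 1/10) = 9*(-19/10) = -171/10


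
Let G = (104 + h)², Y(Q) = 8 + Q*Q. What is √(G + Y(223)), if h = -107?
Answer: √49746 ≈ 223.04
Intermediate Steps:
Y(Q) = 8 + Q²
G = 9 (G = (104 - 107)² = (-3)² = 9)
√(G + Y(223)) = √(9 + (8 + 223²)) = √(9 + (8 + 49729)) = √(9 + 49737) = √49746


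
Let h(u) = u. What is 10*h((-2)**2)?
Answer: 40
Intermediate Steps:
10*h((-2)**2) = 10*(-2)**2 = 10*4 = 40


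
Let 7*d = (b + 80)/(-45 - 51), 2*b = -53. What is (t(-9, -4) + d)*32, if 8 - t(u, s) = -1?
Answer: 11989/42 ≈ 285.45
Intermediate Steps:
b = -53/2 (b = (1/2)*(-53) = -53/2 ≈ -26.500)
d = -107/1344 (d = ((-53/2 + 80)/(-45 - 51))/7 = ((107/2)/(-96))/7 = ((107/2)*(-1/96))/7 = (1/7)*(-107/192) = -107/1344 ≈ -0.079613)
t(u, s) = 9 (t(u, s) = 8 - 1*(-1) = 8 + 1 = 9)
(t(-9, -4) + d)*32 = (9 - 107/1344)*32 = (11989/1344)*32 = 11989/42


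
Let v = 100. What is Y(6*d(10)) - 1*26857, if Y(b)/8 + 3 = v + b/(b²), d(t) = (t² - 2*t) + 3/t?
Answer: -62829089/2409 ≈ -26081.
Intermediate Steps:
d(t) = t² - 2*t + 3/t
Y(b) = 776 + 8/b (Y(b) = -24 + 8*(100 + b/(b²)) = -24 + 8*(100 + b/b²) = -24 + 8*(100 + 1/b) = -24 + (800 + 8/b) = 776 + 8/b)
Y(6*d(10)) - 1*26857 = (776 + 8/((6*((3 + 10²*(-2 + 10))/10)))) - 1*26857 = (776 + 8/((6*((3 + 100*8)/10)))) - 26857 = (776 + 8/((6*((3 + 800)/10)))) - 26857 = (776 + 8/((6*((⅒)*803)))) - 26857 = (776 + 8/((6*(803/10)))) - 26857 = (776 + 8/(2409/5)) - 26857 = (776 + 8*(5/2409)) - 26857 = (776 + 40/2409) - 26857 = 1869424/2409 - 26857 = -62829089/2409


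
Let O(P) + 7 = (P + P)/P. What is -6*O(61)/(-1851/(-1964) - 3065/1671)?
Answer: -98455320/2926639 ≈ -33.641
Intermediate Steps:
O(P) = -5 (O(P) = -7 + (P + P)/P = -7 + (2*P)/P = -7 + 2 = -5)
-6*O(61)/(-1851/(-1964) - 3065/1671) = -(-30)/(-1851/(-1964) - 3065/1671) = -(-30)/(-1851*(-1/1964) - 3065*1/1671) = -(-30)/(1851/1964 - 3065/1671) = -(-30)/(-2926639/3281844) = -(-30)*(-3281844)/2926639 = -6*16409220/2926639 = -98455320/2926639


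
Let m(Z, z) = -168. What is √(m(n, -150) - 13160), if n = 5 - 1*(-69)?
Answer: 28*I*√17 ≈ 115.45*I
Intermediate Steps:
n = 74 (n = 5 + 69 = 74)
√(m(n, -150) - 13160) = √(-168 - 13160) = √(-13328) = 28*I*√17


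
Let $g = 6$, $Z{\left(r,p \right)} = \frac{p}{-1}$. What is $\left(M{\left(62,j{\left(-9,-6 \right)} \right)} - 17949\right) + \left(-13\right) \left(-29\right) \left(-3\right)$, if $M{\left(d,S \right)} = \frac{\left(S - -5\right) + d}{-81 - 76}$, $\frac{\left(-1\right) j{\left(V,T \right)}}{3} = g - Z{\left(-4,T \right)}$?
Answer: $- \frac{2995627}{157} \approx -19080.0$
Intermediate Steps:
$Z{\left(r,p \right)} = - p$ ($Z{\left(r,p \right)} = p \left(-1\right) = - p$)
$j{\left(V,T \right)} = -18 - 3 T$ ($j{\left(V,T \right)} = - 3 \left(6 - - T\right) = - 3 \left(6 + T\right) = -18 - 3 T$)
$M{\left(d,S \right)} = - \frac{5}{157} - \frac{S}{157} - \frac{d}{157}$ ($M{\left(d,S \right)} = \frac{\left(S + 5\right) + d}{-157} = \left(\left(5 + S\right) + d\right) \left(- \frac{1}{157}\right) = \left(5 + S + d\right) \left(- \frac{1}{157}\right) = - \frac{5}{157} - \frac{S}{157} - \frac{d}{157}$)
$\left(M{\left(62,j{\left(-9,-6 \right)} \right)} - 17949\right) + \left(-13\right) \left(-29\right) \left(-3\right) = \left(\left(- \frac{5}{157} - \frac{-18 - -18}{157} - \frac{62}{157}\right) - 17949\right) + \left(-13\right) \left(-29\right) \left(-3\right) = \left(\left(- \frac{5}{157} - \frac{-18 + 18}{157} - \frac{62}{157}\right) - 17949\right) + 377 \left(-3\right) = \left(\left(- \frac{5}{157} - 0 - \frac{62}{157}\right) - 17949\right) - 1131 = \left(\left(- \frac{5}{157} + 0 - \frac{62}{157}\right) - 17949\right) - 1131 = \left(- \frac{67}{157} - 17949\right) - 1131 = - \frac{2818060}{157} - 1131 = - \frac{2995627}{157}$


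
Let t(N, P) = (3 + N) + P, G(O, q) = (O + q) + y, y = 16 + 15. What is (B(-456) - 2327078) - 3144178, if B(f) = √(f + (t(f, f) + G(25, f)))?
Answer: -5471256 + I*√1765 ≈ -5.4713e+6 + 42.012*I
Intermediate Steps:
y = 31
G(O, q) = 31 + O + q (G(O, q) = (O + q) + 31 = 31 + O + q)
t(N, P) = 3 + N + P
B(f) = √(59 + 4*f) (B(f) = √(f + ((3 + f + f) + (31 + 25 + f))) = √(f + ((3 + 2*f) + (56 + f))) = √(f + (59 + 3*f)) = √(59 + 4*f))
(B(-456) - 2327078) - 3144178 = (√(59 + 4*(-456)) - 2327078) - 3144178 = (√(59 - 1824) - 2327078) - 3144178 = (√(-1765) - 2327078) - 3144178 = (I*√1765 - 2327078) - 3144178 = (-2327078 + I*√1765) - 3144178 = -5471256 + I*√1765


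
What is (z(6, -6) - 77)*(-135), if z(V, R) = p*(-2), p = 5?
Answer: 11745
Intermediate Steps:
z(V, R) = -10 (z(V, R) = 5*(-2) = -10)
(z(6, -6) - 77)*(-135) = (-10 - 77)*(-135) = -87*(-135) = 11745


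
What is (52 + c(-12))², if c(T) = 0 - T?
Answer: 4096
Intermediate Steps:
c(T) = -T
(52 + c(-12))² = (52 - 1*(-12))² = (52 + 12)² = 64² = 4096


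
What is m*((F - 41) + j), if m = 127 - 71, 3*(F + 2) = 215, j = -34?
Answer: -896/3 ≈ -298.67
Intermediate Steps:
F = 209/3 (F = -2 + (⅓)*215 = -2 + 215/3 = 209/3 ≈ 69.667)
m = 56
m*((F - 41) + j) = 56*((209/3 - 41) - 34) = 56*(86/3 - 34) = 56*(-16/3) = -896/3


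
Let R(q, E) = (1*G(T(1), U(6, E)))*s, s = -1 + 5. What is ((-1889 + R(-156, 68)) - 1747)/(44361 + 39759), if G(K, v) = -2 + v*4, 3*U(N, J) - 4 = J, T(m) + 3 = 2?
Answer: -163/4206 ≈ -0.038754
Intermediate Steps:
T(m) = -1 (T(m) = -3 + 2 = -1)
U(N, J) = 4/3 + J/3
G(K, v) = -2 + 4*v
s = 4
R(q, E) = 40/3 + 16*E/3 (R(q, E) = (1*(-2 + 4*(4/3 + E/3)))*4 = (1*(-2 + (16/3 + 4*E/3)))*4 = (1*(10/3 + 4*E/3))*4 = (10/3 + 4*E/3)*4 = 40/3 + 16*E/3)
((-1889 + R(-156, 68)) - 1747)/(44361 + 39759) = ((-1889 + (40/3 + (16/3)*68)) - 1747)/(44361 + 39759) = ((-1889 + (40/3 + 1088/3)) - 1747)/84120 = ((-1889 + 376) - 1747)*(1/84120) = (-1513 - 1747)*(1/84120) = -3260*1/84120 = -163/4206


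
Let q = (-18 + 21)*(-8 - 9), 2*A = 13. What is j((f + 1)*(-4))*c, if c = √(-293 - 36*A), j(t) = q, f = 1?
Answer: -51*I*√527 ≈ -1170.8*I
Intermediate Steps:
A = 13/2 (A = (½)*13 = 13/2 ≈ 6.5000)
q = -51 (q = 3*(-17) = -51)
j(t) = -51
c = I*√527 (c = √(-293 - 36*13/2) = √(-293 - 234) = √(-527) = I*√527 ≈ 22.956*I)
j((f + 1)*(-4))*c = -51*I*√527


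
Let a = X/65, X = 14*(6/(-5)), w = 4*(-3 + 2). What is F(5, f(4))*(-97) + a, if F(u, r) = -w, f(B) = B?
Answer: -126184/325 ≈ -388.26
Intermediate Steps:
w = -4 (w = 4*(-1) = -4)
X = -84/5 (X = 14*(6*(-⅕)) = 14*(-6/5) = -84/5 ≈ -16.800)
a = -84/325 (a = -84/5/65 = -84/5*1/65 = -84/325 ≈ -0.25846)
F(u, r) = 4 (F(u, r) = -1*(-4) = 4)
F(5, f(4))*(-97) + a = 4*(-97) - 84/325 = -388 - 84/325 = -126184/325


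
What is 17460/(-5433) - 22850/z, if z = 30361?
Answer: -218082370/54983771 ≈ -3.9663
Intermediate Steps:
17460/(-5433) - 22850/z = 17460/(-5433) - 22850/30361 = 17460*(-1/5433) - 22850*1/30361 = -5820/1811 - 22850/30361 = -218082370/54983771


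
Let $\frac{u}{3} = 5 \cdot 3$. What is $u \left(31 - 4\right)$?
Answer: $1215$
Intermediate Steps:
$u = 45$ ($u = 3 \cdot 5 \cdot 3 = 3 \cdot 15 = 45$)
$u \left(31 - 4\right) = 45 \left(31 - 4\right) = 45 \cdot 27 = 1215$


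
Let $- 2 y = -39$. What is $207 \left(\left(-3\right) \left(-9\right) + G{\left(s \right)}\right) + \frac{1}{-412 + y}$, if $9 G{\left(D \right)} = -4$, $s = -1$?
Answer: $\frac{4315143}{785} \approx 5497.0$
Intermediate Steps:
$G{\left(D \right)} = - \frac{4}{9}$ ($G{\left(D \right)} = \frac{1}{9} \left(-4\right) = - \frac{4}{9}$)
$y = \frac{39}{2}$ ($y = \left(- \frac{1}{2}\right) \left(-39\right) = \frac{39}{2} \approx 19.5$)
$207 \left(\left(-3\right) \left(-9\right) + G{\left(s \right)}\right) + \frac{1}{-412 + y} = 207 \left(\left(-3\right) \left(-9\right) - \frac{4}{9}\right) + \frac{1}{-412 + \frac{39}{2}} = 207 \left(27 - \frac{4}{9}\right) + \frac{1}{- \frac{785}{2}} = 207 \cdot \frac{239}{9} - \frac{2}{785} = 5497 - \frac{2}{785} = \frac{4315143}{785}$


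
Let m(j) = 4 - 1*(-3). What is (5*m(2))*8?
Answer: 280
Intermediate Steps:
m(j) = 7 (m(j) = 4 + 3 = 7)
(5*m(2))*8 = (5*7)*8 = 35*8 = 280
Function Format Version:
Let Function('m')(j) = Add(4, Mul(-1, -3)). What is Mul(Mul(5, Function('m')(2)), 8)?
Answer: 280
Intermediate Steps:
Function('m')(j) = 7 (Function('m')(j) = Add(4, 3) = 7)
Mul(Mul(5, Function('m')(2)), 8) = Mul(Mul(5, 7), 8) = Mul(35, 8) = 280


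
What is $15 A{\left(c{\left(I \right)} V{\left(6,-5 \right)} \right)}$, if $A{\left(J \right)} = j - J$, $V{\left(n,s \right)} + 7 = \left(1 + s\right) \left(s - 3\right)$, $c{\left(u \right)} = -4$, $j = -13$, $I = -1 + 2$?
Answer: $1305$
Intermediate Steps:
$I = 1$
$V{\left(n,s \right)} = -7 + \left(1 + s\right) \left(-3 + s\right)$ ($V{\left(n,s \right)} = -7 + \left(1 + s\right) \left(s - 3\right) = -7 + \left(1 + s\right) \left(-3 + s\right)$)
$A{\left(J \right)} = -13 - J$
$15 A{\left(c{\left(I \right)} V{\left(6,-5 \right)} \right)} = 15 \left(-13 - - 4 \left(-10 + \left(-5\right)^{2} - -10\right)\right) = 15 \left(-13 - - 4 \left(-10 + 25 + 10\right)\right) = 15 \left(-13 - \left(-4\right) 25\right) = 15 \left(-13 - -100\right) = 15 \left(-13 + 100\right) = 15 \cdot 87 = 1305$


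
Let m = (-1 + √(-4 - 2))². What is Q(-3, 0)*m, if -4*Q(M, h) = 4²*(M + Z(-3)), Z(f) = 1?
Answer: 8*(1 - I*√6)² ≈ -40.0 - 39.192*I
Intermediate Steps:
m = (-1 + I*√6)² (m = (-1 + √(-6))² = (-1 + I*√6)² ≈ -5.0 - 4.899*I)
Q(M, h) = -4 - 4*M (Q(M, h) = -4²*(M + 1)/4 = -4*(1 + M) = -(16 + 16*M)/4 = -4 - 4*M)
Q(-3, 0)*m = (-4 - 4*(-3))*(1 - I*√6)² = (-4 + 12)*(1 - I*√6)² = 8*(1 - I*√6)²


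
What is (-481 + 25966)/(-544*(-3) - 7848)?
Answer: -8495/2072 ≈ -4.0999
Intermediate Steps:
(-481 + 25966)/(-544*(-3) - 7848) = 25485/(1632 - 7848) = 25485/(-6216) = 25485*(-1/6216) = -8495/2072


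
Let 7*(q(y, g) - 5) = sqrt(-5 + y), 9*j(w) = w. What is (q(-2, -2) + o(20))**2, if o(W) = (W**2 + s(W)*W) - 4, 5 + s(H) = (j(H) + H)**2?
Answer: 4757228225566/45927 + 1648762*I*sqrt(7)/567 ≈ 1.0358e+8 + 7693.5*I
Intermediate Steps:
j(w) = w/9
s(H) = -5 + 100*H**2/81 (s(H) = -5 + (H/9 + H)**2 = -5 + (10*H/9)**2 = -5 + 100*H**2/81)
q(y, g) = 5 + sqrt(-5 + y)/7
o(W) = -4 + W**2 + W*(-5 + 100*W**2/81) (o(W) = (W**2 + (-5 + 100*W**2/81)*W) - 4 = (W**2 + W*(-5 + 100*W**2/81)) - 4 = -4 + W**2 + W*(-5 + 100*W**2/81))
(q(-2, -2) + o(20))**2 = ((5 + sqrt(-5 - 2)/7) + (-4 + 20**2 - 5*20 + (100/81)*20**3))**2 = ((5 + sqrt(-7)/7) + (-4 + 400 - 100 + (100/81)*8000))**2 = ((5 + (I*sqrt(7))/7) + (-4 + 400 - 100 + 800000/81))**2 = ((5 + I*sqrt(7)/7) + 823976/81)**2 = (824381/81 + I*sqrt(7)/7)**2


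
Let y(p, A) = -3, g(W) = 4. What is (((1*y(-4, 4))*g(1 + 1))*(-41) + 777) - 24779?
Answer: -23510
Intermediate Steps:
(((1*y(-4, 4))*g(1 + 1))*(-41) + 777) - 24779 = (((1*(-3))*4)*(-41) + 777) - 24779 = (-3*4*(-41) + 777) - 24779 = (-12*(-41) + 777) - 24779 = (492 + 777) - 24779 = 1269 - 24779 = -23510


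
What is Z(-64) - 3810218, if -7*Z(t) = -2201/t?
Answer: -1706979865/448 ≈ -3.8102e+6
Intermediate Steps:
Z(t) = 2201/(7*t) (Z(t) = -(-2201)/(7*t) = 2201/(7*t))
Z(-64) - 3810218 = (2201/7)/(-64) - 3810218 = (2201/7)*(-1/64) - 3810218 = -2201/448 - 3810218 = -1706979865/448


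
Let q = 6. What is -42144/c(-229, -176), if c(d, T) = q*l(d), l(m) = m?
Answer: 7024/229 ≈ 30.672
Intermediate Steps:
c(d, T) = 6*d
-42144/c(-229, -176) = -42144/(6*(-229)) = -42144/(-1374) = -42144*(-1/1374) = 7024/229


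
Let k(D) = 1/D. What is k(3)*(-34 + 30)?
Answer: -4/3 ≈ -1.3333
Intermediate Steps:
k(3)*(-34 + 30) = (-34 + 30)/3 = (⅓)*(-4) = -4/3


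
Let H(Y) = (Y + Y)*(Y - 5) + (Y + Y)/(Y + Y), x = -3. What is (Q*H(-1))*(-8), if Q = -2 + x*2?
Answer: 832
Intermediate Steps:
Q = -8 (Q = -2 - 3*2 = -2 - 6 = -8)
H(Y) = 1 + 2*Y*(-5 + Y) (H(Y) = (2*Y)*(-5 + Y) + (2*Y)/((2*Y)) = 2*Y*(-5 + Y) + (2*Y)*(1/(2*Y)) = 2*Y*(-5 + Y) + 1 = 1 + 2*Y*(-5 + Y))
(Q*H(-1))*(-8) = -8*(1 - 10*(-1) + 2*(-1)²)*(-8) = -8*(1 + 10 + 2*1)*(-8) = -8*(1 + 10 + 2)*(-8) = -8*13*(-8) = -104*(-8) = 832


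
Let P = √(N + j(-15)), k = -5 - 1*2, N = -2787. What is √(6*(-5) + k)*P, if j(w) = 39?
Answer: -2*√25419 ≈ -318.87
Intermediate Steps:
k = -7 (k = -5 - 2 = -7)
P = 2*I*√687 (P = √(-2787 + 39) = √(-2748) = 2*I*√687 ≈ 52.421*I)
√(6*(-5) + k)*P = √(6*(-5) - 7)*(2*I*√687) = √(-30 - 7)*(2*I*√687) = √(-37)*(2*I*√687) = (I*√37)*(2*I*√687) = -2*√25419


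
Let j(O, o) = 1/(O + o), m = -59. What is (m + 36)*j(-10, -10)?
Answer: 23/20 ≈ 1.1500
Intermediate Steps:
(m + 36)*j(-10, -10) = (-59 + 36)/(-10 - 10) = -23/(-20) = -23*(-1/20) = 23/20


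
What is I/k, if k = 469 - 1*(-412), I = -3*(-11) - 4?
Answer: 29/881 ≈ 0.032917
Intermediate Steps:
I = 29 (I = 33 - 4 = 29)
k = 881 (k = 469 + 412 = 881)
I/k = 29/881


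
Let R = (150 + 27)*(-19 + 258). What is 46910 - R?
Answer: 4607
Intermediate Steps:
R = 42303 (R = 177*239 = 42303)
46910 - R = 46910 - 1*42303 = 46910 - 42303 = 4607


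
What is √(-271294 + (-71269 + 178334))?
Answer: I*√164229 ≈ 405.25*I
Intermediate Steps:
√(-271294 + (-71269 + 178334)) = √(-271294 + 107065) = √(-164229) = I*√164229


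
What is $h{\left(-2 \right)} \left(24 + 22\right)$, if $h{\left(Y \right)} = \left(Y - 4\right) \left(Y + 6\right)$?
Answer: $-1104$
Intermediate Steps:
$h{\left(Y \right)} = \left(-4 + Y\right) \left(6 + Y\right)$
$h{\left(-2 \right)} \left(24 + 22\right) = \left(-24 + \left(-2\right)^{2} + 2 \left(-2\right)\right) \left(24 + 22\right) = \left(-24 + 4 - 4\right) 46 = \left(-24\right) 46 = -1104$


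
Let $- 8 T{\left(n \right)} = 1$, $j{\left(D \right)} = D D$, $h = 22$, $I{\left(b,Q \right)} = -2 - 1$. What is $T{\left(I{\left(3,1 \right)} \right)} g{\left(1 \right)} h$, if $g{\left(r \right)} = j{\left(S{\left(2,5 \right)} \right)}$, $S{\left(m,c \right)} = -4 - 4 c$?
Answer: $-1584$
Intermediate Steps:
$I{\left(b,Q \right)} = -3$ ($I{\left(b,Q \right)} = -2 - 1 = -3$)
$j{\left(D \right)} = D^{2}$
$T{\left(n \right)} = - \frac{1}{8}$ ($T{\left(n \right)} = \left(- \frac{1}{8}\right) 1 = - \frac{1}{8}$)
$g{\left(r \right)} = 576$ ($g{\left(r \right)} = \left(-4 - 20\right)^{2} = \left(-24\right)^{2} = 576$)
$T{\left(I{\left(3,1 \right)} \right)} g{\left(1 \right)} h = \left(- \frac{1}{8}\right) 576 \cdot 22 = \left(-72\right) 22 = -1584$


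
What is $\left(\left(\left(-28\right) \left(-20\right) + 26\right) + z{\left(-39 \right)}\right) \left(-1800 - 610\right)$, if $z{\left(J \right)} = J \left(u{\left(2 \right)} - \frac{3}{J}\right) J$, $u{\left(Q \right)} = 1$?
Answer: $-5359840$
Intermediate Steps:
$z{\left(J \right)} = J^{2} \left(1 - \frac{3}{J}\right)$ ($z{\left(J \right)} = J \left(1 - \frac{3}{J}\right) J = J^{2} \left(1 - \frac{3}{J}\right)$)
$\left(\left(\left(-28\right) \left(-20\right) + 26\right) + z{\left(-39 \right)}\right) \left(-1800 - 610\right) = \left(\left(\left(-28\right) \left(-20\right) + 26\right) - 39 \left(-3 - 39\right)\right) \left(-1800 - 610\right) = \left(\left(560 + 26\right) - -1638\right) \left(-2410\right) = \left(586 + 1638\right) \left(-2410\right) = 2224 \left(-2410\right) = -5359840$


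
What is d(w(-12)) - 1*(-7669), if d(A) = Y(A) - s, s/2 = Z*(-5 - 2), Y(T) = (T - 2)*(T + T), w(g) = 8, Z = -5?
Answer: 7695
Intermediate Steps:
Y(T) = 2*T*(-2 + T) (Y(T) = (-2 + T)*(2*T) = 2*T*(-2 + T))
s = 70 (s = 2*(-5*(-5 - 2)) = 2*(-5*(-7)) = 2*35 = 70)
d(A) = -70 + 2*A*(-2 + A) (d(A) = 2*A*(-2 + A) - 1*70 = 2*A*(-2 + A) - 70 = -70 + 2*A*(-2 + A))
d(w(-12)) - 1*(-7669) = (-70 + 2*8*(-2 + 8)) - 1*(-7669) = (-70 + 2*8*6) + 7669 = (-70 + 96) + 7669 = 26 + 7669 = 7695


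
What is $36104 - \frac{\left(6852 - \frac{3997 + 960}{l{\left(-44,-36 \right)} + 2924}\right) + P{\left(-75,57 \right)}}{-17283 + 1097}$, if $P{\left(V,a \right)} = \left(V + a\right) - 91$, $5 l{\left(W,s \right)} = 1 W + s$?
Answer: $\frac{1699394736039}{47068888} \approx 36104.0$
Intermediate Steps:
$l{\left(W,s \right)} = \frac{W}{5} + \frac{s}{5}$ ($l{\left(W,s \right)} = \frac{1 W + s}{5} = \frac{W + s}{5} = \frac{W}{5} + \frac{s}{5}$)
$P{\left(V,a \right)} = -91 + V + a$
$36104 - \frac{\left(6852 - \frac{3997 + 960}{l{\left(-44,-36 \right)} + 2924}\right) + P{\left(-75,57 \right)}}{-17283 + 1097} = 36104 - \frac{\left(6852 - \frac{3997 + 960}{\left(\frac{1}{5} \left(-44\right) + \frac{1}{5} \left(-36\right)\right) + 2924}\right) - 109}{-17283 + 1097} = 36104 - \frac{\left(6852 - \frac{4957}{\left(- \frac{44}{5} - \frac{36}{5}\right) + 2924}\right) - 109}{-16186} = 36104 - \left(\left(6852 - \frac{4957}{-16 + 2924}\right) - 109\right) \left(- \frac{1}{16186}\right) = 36104 - \left(\left(6852 - \frac{4957}{2908}\right) - 109\right) \left(- \frac{1}{16186}\right) = 36104 - \left(\frac{19920659}{2908} - 109\right) \left(- \frac{1}{16186}\right) = 36104 - \frac{19603687}{2908} \left(- \frac{1}{16186}\right) = 36104 - - \frac{19603687}{47068888} = 36104 + \frac{19603687}{47068888} = \frac{1699394736039}{47068888}$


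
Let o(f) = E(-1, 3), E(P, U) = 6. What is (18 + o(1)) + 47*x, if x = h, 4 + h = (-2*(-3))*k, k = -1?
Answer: -446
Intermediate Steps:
o(f) = 6
h = -10 (h = -4 - 2*(-3)*(-1) = -4 + 6*(-1) = -4 - 6 = -10)
x = -10
(18 + o(1)) + 47*x = (18 + 6) + 47*(-10) = 24 - 470 = -446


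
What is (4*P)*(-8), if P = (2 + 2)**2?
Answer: -512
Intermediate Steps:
P = 16 (P = 4**2 = 16)
(4*P)*(-8) = (4*16)*(-8) = 64*(-8) = -512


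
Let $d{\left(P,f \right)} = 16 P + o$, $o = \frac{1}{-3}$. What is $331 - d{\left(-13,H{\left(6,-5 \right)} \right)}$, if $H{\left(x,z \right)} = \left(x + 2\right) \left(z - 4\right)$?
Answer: $\frac{1618}{3} \approx 539.33$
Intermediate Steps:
$o = - \frac{1}{3} \approx -0.33333$
$H{\left(x,z \right)} = \left(-4 + z\right) \left(2 + x\right)$ ($H{\left(x,z \right)} = \left(2 + x\right) \left(-4 + z\right) = \left(-4 + z\right) \left(2 + x\right)$)
$d{\left(P,f \right)} = - \frac{1}{3} + 16 P$ ($d{\left(P,f \right)} = 16 P - \frac{1}{3} = - \frac{1}{3} + 16 P$)
$331 - d{\left(-13,H{\left(6,-5 \right)} \right)} = 331 - \left(- \frac{1}{3} + 16 \left(-13\right)\right) = 331 - \left(- \frac{1}{3} - 208\right) = 331 - - \frac{625}{3} = 331 + \frac{625}{3} = \frac{1618}{3}$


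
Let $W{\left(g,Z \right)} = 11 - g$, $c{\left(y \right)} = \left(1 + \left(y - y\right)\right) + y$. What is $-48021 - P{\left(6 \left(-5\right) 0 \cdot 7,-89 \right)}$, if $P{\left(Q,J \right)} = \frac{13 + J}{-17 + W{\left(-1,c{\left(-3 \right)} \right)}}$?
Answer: $- \frac{240181}{5} \approx -48036.0$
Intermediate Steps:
$c{\left(y \right)} = 1 + y$ ($c{\left(y \right)} = \left(1 + 0\right) + y = 1 + y$)
$P{\left(Q,J \right)} = - \frac{13}{5} - \frac{J}{5}$ ($P{\left(Q,J \right)} = \frac{13 + J}{-17 + \left(11 - -1\right)} = \frac{13 + J}{-17 + \left(11 + 1\right)} = \frac{13 + J}{-17 + 12} = \frac{13 + J}{-5} = \left(13 + J\right) \left(- \frac{1}{5}\right) = - \frac{13}{5} - \frac{J}{5}$)
$-48021 - P{\left(6 \left(-5\right) 0 \cdot 7,-89 \right)} = -48021 - \left(- \frac{13}{5} - - \frac{89}{5}\right) = -48021 - \left(- \frac{13}{5} + \frac{89}{5}\right) = -48021 - \frac{76}{5} = - \frac{240181}{5}$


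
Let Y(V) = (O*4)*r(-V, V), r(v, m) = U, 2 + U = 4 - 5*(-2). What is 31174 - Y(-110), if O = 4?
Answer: 30982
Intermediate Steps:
U = 12 (U = -2 + (4 - 5*(-2)) = -2 + (4 + 10) = -2 + 14 = 12)
r(v, m) = 12
Y(V) = 192 (Y(V) = (4*4)*12 = 16*12 = 192)
31174 - Y(-110) = 31174 - 1*192 = 31174 - 192 = 30982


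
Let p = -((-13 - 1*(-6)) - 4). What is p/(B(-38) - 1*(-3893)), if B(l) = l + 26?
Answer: 11/3881 ≈ 0.0028343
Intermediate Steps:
B(l) = 26 + l
p = 11 (p = -((-13 + 6) - 4) = -(-7 - 4) = -1*(-11) = 11)
p/(B(-38) - 1*(-3893)) = 11/((26 - 38) - 1*(-3893)) = 11/(-12 + 3893) = 11/3881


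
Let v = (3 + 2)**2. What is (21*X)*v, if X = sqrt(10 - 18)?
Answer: 1050*I*sqrt(2) ≈ 1484.9*I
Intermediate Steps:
X = 2*I*sqrt(2) (X = sqrt(-8) = 2*I*sqrt(2) ≈ 2.8284*I)
v = 25 (v = 5**2 = 25)
(21*X)*v = (21*(2*I*sqrt(2)))*25 = (42*I*sqrt(2))*25 = 1050*I*sqrt(2)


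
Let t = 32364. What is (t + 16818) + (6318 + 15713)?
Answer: 71213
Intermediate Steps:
(t + 16818) + (6318 + 15713) = (32364 + 16818) + (6318 + 15713) = 49182 + 22031 = 71213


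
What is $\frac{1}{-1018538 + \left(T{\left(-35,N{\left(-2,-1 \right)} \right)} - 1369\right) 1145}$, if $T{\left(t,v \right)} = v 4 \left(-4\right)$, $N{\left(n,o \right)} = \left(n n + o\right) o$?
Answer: $- \frac{1}{2531083} \approx -3.9509 \cdot 10^{-7}$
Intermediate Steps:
$N{\left(n,o \right)} = o \left(o + n^{2}\right)$ ($N{\left(n,o \right)} = \left(n^{2} + o\right) o = \left(o + n^{2}\right) o = o \left(o + n^{2}\right)$)
$T{\left(t,v \right)} = - 16 v$ ($T{\left(t,v \right)} = 4 v \left(-4\right) = - 16 v$)
$\frac{1}{-1018538 + \left(T{\left(-35,N{\left(-2,-1 \right)} \right)} - 1369\right) 1145} = \frac{1}{-1018538 + \left(- 16 \left(- (-1 + \left(-2\right)^{2})\right) - 1369\right) 1145} = \frac{1}{-1018538 + \left(- 16 \left(- (-1 + 4)\right) - 1369\right) 1145} = \frac{1}{-1018538 + \left(- 16 \left(\left(-1\right) 3\right) - 1369\right) 1145} = \frac{1}{-1018538 + \left(\left(-16\right) \left(-3\right) - 1369\right) 1145} = \frac{1}{-1018538 + \left(48 - 1369\right) 1145} = \frac{1}{-1018538 - 1512545} = \frac{1}{-2531083} = - \frac{1}{2531083}$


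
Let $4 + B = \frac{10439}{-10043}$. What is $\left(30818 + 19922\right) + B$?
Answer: $\frac{46321019}{913} \approx 50735.0$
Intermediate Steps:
$B = - \frac{4601}{913}$ ($B = -4 + \frac{10439}{-10043} = -4 + 10439 \left(- \frac{1}{10043}\right) = -4 - \frac{949}{913} = - \frac{4601}{913} \approx -5.0394$)
$\left(30818 + 19922\right) + B = \left(30818 + 19922\right) - \frac{4601}{913} = 50740 - \frac{4601}{913} = \frac{46321019}{913}$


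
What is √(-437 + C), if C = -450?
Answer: I*√887 ≈ 29.783*I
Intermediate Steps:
√(-437 + C) = √(-437 - 450) = √(-887) = I*√887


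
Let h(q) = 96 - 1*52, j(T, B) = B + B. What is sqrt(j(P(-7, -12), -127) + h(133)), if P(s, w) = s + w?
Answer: I*sqrt(210) ≈ 14.491*I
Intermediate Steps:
j(T, B) = 2*B
h(q) = 44 (h(q) = 96 - 52 = 44)
sqrt(j(P(-7, -12), -127) + h(133)) = sqrt(2*(-127) + 44) = sqrt(-254 + 44) = sqrt(-210) = I*sqrt(210)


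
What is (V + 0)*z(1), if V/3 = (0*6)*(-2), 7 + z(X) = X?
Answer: 0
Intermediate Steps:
z(X) = -7 + X
V = 0 (V = 3*((0*6)*(-2)) = 3*(0*(-2)) = 3*0 = 0)
(V + 0)*z(1) = (0 + 0)*(-7 + 1) = 0*(-6) = 0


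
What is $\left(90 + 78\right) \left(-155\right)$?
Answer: $-26040$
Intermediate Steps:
$\left(90 + 78\right) \left(-155\right) = 168 \left(-155\right) = -26040$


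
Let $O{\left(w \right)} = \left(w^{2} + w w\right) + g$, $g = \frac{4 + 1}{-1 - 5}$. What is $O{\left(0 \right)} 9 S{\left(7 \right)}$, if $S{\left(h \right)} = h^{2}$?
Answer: $- \frac{735}{2} \approx -367.5$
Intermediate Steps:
$g = - \frac{5}{6}$ ($g = \frac{5}{-1 - 5} = \frac{5}{-6} = 5 \left(- \frac{1}{6}\right) = - \frac{5}{6} \approx -0.83333$)
$O{\left(w \right)} = - \frac{5}{6} + 2 w^{2}$ ($O{\left(w \right)} = \left(w^{2} + w w\right) - \frac{5}{6} = \left(w^{2} + w^{2}\right) - \frac{5}{6} = 2 w^{2} - \frac{5}{6} = - \frac{5}{6} + 2 w^{2}$)
$O{\left(0 \right)} 9 S{\left(7 \right)} = \left(- \frac{5}{6} + 2 \cdot 0^{2}\right) 9 \cdot 7^{2} = \left(- \frac{5}{6} + 2 \cdot 0\right) 9 \cdot 49 = \left(- \frac{5}{6} + 0\right) 9 \cdot 49 = \left(- \frac{5}{6}\right) 9 \cdot 49 = \left(- \frac{15}{2}\right) 49 = - \frac{735}{2}$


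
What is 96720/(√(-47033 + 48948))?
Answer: 19344*√1915/383 ≈ 2210.2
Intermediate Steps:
96720/(√(-47033 + 48948)) = 96720/(√1915) = 96720*(√1915/1915) = 19344*√1915/383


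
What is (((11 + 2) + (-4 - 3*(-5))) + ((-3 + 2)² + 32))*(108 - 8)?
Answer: 5700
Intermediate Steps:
(((11 + 2) + (-4 - 3*(-5))) + ((-3 + 2)² + 32))*(108 - 8) = ((13 + (-4 + 15)) + ((-1)² + 32))*100 = ((13 + 11) + (1 + 32))*100 = (24 + 33)*100 = 57*100 = 5700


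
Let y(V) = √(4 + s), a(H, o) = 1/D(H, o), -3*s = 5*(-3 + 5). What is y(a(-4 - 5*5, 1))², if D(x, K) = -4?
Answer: ⅔ ≈ 0.66667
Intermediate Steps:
s = -10/3 (s = -5*(-3 + 5)/3 = -5*2/3 = -⅓*10 = -10/3 ≈ -3.3333)
a(H, o) = -¼ (a(H, o) = 1/(-4) = -¼)
y(V) = √6/3 (y(V) = √(4 - 10/3) = √(⅔) = √6/3)
y(a(-4 - 5*5, 1))² = (√6/3)² = ⅔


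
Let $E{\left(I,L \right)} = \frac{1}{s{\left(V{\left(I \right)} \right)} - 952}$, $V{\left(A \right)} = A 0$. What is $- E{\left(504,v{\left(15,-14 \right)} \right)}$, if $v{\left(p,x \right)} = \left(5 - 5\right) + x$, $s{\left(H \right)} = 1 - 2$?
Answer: $\frac{1}{953} \approx 0.0010493$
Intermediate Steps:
$V{\left(A \right)} = 0$
$s{\left(H \right)} = -1$ ($s{\left(H \right)} = 1 - 2 = -1$)
$v{\left(p,x \right)} = x$ ($v{\left(p,x \right)} = 0 + x = x$)
$E{\left(I,L \right)} = - \frac{1}{953}$ ($E{\left(I,L \right)} = \frac{1}{-1 - 952} = \frac{1}{-953} = - \frac{1}{953}$)
$- E{\left(504,v{\left(15,-14 \right)} \right)} = \left(-1\right) \left(- \frac{1}{953}\right) = \frac{1}{953}$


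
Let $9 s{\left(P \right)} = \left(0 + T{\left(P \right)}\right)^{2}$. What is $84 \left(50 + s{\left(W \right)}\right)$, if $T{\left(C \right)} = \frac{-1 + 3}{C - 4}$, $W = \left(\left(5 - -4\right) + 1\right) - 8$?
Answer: $\frac{12628}{3} \approx 4209.3$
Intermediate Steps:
$W = 2$ ($W = \left(\left(5 + 4\right) + 1\right) - 8 = \left(9 + 1\right) - 8 = 10 - 8 = 2$)
$T{\left(C \right)} = \frac{2}{-4 + C}$
$s{\left(P \right)} = \frac{4}{9 \left(-4 + P\right)^{2}}$ ($s{\left(P \right)} = \frac{\left(0 + \frac{2}{-4 + P}\right)^{2}}{9} = \frac{\left(\frac{2}{-4 + P}\right)^{2}}{9} = \frac{4 \frac{1}{\left(-4 + P\right)^{2}}}{9} = \frac{4}{9 \left(-4 + P\right)^{2}}$)
$84 \left(50 + s{\left(W \right)}\right) = 84 \left(50 + \frac{4}{9 \left(-4 + 2\right)^{2}}\right) = 84 \left(50 + \frac{4}{9 \cdot 4}\right) = 84 \left(50 + \frac{4}{9} \cdot \frac{1}{4}\right) = 84 \left(50 + \frac{1}{9}\right) = 84 \cdot \frac{451}{9} = \frac{12628}{3}$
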